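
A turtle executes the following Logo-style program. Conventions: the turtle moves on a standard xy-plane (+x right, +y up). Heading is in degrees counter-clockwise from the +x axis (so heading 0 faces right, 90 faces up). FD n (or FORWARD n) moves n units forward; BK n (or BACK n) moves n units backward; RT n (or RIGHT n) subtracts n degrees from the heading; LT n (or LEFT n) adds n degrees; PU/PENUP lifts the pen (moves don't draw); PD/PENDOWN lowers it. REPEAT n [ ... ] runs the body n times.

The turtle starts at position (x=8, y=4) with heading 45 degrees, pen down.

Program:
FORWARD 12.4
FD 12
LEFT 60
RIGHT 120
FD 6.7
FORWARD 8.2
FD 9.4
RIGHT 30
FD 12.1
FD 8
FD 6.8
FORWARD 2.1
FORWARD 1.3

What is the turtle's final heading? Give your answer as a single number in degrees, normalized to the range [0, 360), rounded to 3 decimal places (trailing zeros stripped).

Answer: 315

Derivation:
Executing turtle program step by step:
Start: pos=(8,4), heading=45, pen down
FD 12.4: (8,4) -> (16.768,12.768) [heading=45, draw]
FD 12: (16.768,12.768) -> (25.253,21.253) [heading=45, draw]
LT 60: heading 45 -> 105
RT 120: heading 105 -> 345
FD 6.7: (25.253,21.253) -> (31.725,19.519) [heading=345, draw]
FD 8.2: (31.725,19.519) -> (39.646,17.397) [heading=345, draw]
FD 9.4: (39.646,17.397) -> (48.725,14.964) [heading=345, draw]
RT 30: heading 345 -> 315
FD 12.1: (48.725,14.964) -> (57.281,6.408) [heading=315, draw]
FD 8: (57.281,6.408) -> (62.938,0.751) [heading=315, draw]
FD 6.8: (62.938,0.751) -> (67.747,-4.057) [heading=315, draw]
FD 2.1: (67.747,-4.057) -> (69.231,-5.542) [heading=315, draw]
FD 1.3: (69.231,-5.542) -> (70.151,-6.461) [heading=315, draw]
Final: pos=(70.151,-6.461), heading=315, 10 segment(s) drawn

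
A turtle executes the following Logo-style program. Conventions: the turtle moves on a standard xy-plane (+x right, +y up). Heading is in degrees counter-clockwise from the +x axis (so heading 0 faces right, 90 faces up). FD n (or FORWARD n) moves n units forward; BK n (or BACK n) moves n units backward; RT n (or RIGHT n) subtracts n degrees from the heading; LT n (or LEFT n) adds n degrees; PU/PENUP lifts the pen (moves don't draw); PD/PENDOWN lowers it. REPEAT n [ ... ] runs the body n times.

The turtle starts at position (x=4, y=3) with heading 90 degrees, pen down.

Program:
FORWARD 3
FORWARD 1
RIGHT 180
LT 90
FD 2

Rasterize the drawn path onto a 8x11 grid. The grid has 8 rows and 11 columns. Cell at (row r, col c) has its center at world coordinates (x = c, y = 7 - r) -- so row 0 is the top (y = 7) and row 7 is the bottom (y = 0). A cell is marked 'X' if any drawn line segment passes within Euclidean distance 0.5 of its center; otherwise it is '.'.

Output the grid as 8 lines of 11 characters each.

Answer: ....XXX....
....X......
....X......
....X......
....X......
...........
...........
...........

Derivation:
Segment 0: (4,3) -> (4,6)
Segment 1: (4,6) -> (4,7)
Segment 2: (4,7) -> (6,7)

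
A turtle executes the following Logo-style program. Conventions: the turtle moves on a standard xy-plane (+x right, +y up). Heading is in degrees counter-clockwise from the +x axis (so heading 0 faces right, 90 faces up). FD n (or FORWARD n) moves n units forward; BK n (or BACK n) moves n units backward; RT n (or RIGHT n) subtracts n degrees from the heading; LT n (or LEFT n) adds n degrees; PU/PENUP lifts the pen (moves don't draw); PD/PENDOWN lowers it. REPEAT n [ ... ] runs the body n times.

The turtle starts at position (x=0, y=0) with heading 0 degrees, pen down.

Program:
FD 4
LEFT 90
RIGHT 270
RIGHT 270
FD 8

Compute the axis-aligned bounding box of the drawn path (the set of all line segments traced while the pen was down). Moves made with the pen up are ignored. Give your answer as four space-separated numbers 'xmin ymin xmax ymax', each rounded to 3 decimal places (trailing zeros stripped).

Executing turtle program step by step:
Start: pos=(0,0), heading=0, pen down
FD 4: (0,0) -> (4,0) [heading=0, draw]
LT 90: heading 0 -> 90
RT 270: heading 90 -> 180
RT 270: heading 180 -> 270
FD 8: (4,0) -> (4,-8) [heading=270, draw]
Final: pos=(4,-8), heading=270, 2 segment(s) drawn

Segment endpoints: x in {0, 4, 4}, y in {-8, 0}
xmin=0, ymin=-8, xmax=4, ymax=0

Answer: 0 -8 4 0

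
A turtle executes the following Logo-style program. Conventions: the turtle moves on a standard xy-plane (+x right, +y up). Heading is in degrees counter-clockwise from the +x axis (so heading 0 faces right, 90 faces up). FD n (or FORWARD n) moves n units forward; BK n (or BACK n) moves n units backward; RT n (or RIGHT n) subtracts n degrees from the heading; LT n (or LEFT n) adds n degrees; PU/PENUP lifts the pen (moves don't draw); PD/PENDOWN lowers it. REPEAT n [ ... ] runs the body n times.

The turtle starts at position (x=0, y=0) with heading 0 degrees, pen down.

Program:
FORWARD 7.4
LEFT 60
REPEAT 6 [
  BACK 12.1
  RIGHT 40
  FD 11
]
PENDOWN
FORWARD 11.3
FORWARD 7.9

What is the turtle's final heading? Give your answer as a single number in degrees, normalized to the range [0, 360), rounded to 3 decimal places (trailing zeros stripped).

Executing turtle program step by step:
Start: pos=(0,0), heading=0, pen down
FD 7.4: (0,0) -> (7.4,0) [heading=0, draw]
LT 60: heading 0 -> 60
REPEAT 6 [
  -- iteration 1/6 --
  BK 12.1: (7.4,0) -> (1.35,-10.479) [heading=60, draw]
  RT 40: heading 60 -> 20
  FD 11: (1.35,-10.479) -> (11.687,-6.717) [heading=20, draw]
  -- iteration 2/6 --
  BK 12.1: (11.687,-6.717) -> (0.316,-10.855) [heading=20, draw]
  RT 40: heading 20 -> 340
  FD 11: (0.316,-10.855) -> (10.653,-14.617) [heading=340, draw]
  -- iteration 3/6 --
  BK 12.1: (10.653,-14.617) -> (-0.717,-10.479) [heading=340, draw]
  RT 40: heading 340 -> 300
  FD 11: (-0.717,-10.479) -> (4.783,-20.005) [heading=300, draw]
  -- iteration 4/6 --
  BK 12.1: (4.783,-20.005) -> (-1.267,-9.526) [heading=300, draw]
  RT 40: heading 300 -> 260
  FD 11: (-1.267,-9.526) -> (-3.177,-20.359) [heading=260, draw]
  -- iteration 5/6 --
  BK 12.1: (-3.177,-20.359) -> (-1.076,-8.443) [heading=260, draw]
  RT 40: heading 260 -> 220
  FD 11: (-1.076,-8.443) -> (-9.503,-15.514) [heading=220, draw]
  -- iteration 6/6 --
  BK 12.1: (-9.503,-15.514) -> (-0.234,-7.736) [heading=220, draw]
  RT 40: heading 220 -> 180
  FD 11: (-0.234,-7.736) -> (-11.234,-7.736) [heading=180, draw]
]
PD: pen down
FD 11.3: (-11.234,-7.736) -> (-22.534,-7.736) [heading=180, draw]
FD 7.9: (-22.534,-7.736) -> (-30.434,-7.736) [heading=180, draw]
Final: pos=(-30.434,-7.736), heading=180, 15 segment(s) drawn

Answer: 180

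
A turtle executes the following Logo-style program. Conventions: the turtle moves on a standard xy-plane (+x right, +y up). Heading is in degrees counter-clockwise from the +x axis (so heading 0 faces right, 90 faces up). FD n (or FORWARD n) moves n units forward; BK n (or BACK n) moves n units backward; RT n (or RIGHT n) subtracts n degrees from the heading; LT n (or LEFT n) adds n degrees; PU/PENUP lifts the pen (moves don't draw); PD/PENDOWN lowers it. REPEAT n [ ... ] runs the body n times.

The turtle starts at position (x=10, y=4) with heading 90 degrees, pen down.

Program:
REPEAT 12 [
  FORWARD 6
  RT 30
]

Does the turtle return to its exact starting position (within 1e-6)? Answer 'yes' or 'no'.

Executing turtle program step by step:
Start: pos=(10,4), heading=90, pen down
REPEAT 12 [
  -- iteration 1/12 --
  FD 6: (10,4) -> (10,10) [heading=90, draw]
  RT 30: heading 90 -> 60
  -- iteration 2/12 --
  FD 6: (10,10) -> (13,15.196) [heading=60, draw]
  RT 30: heading 60 -> 30
  -- iteration 3/12 --
  FD 6: (13,15.196) -> (18.196,18.196) [heading=30, draw]
  RT 30: heading 30 -> 0
  -- iteration 4/12 --
  FD 6: (18.196,18.196) -> (24.196,18.196) [heading=0, draw]
  RT 30: heading 0 -> 330
  -- iteration 5/12 --
  FD 6: (24.196,18.196) -> (29.392,15.196) [heading=330, draw]
  RT 30: heading 330 -> 300
  -- iteration 6/12 --
  FD 6: (29.392,15.196) -> (32.392,10) [heading=300, draw]
  RT 30: heading 300 -> 270
  -- iteration 7/12 --
  FD 6: (32.392,10) -> (32.392,4) [heading=270, draw]
  RT 30: heading 270 -> 240
  -- iteration 8/12 --
  FD 6: (32.392,4) -> (29.392,-1.196) [heading=240, draw]
  RT 30: heading 240 -> 210
  -- iteration 9/12 --
  FD 6: (29.392,-1.196) -> (24.196,-4.196) [heading=210, draw]
  RT 30: heading 210 -> 180
  -- iteration 10/12 --
  FD 6: (24.196,-4.196) -> (18.196,-4.196) [heading=180, draw]
  RT 30: heading 180 -> 150
  -- iteration 11/12 --
  FD 6: (18.196,-4.196) -> (13,-1.196) [heading=150, draw]
  RT 30: heading 150 -> 120
  -- iteration 12/12 --
  FD 6: (13,-1.196) -> (10,4) [heading=120, draw]
  RT 30: heading 120 -> 90
]
Final: pos=(10,4), heading=90, 12 segment(s) drawn

Start position: (10, 4)
Final position: (10, 4)
Distance = 0; < 1e-6 -> CLOSED

Answer: yes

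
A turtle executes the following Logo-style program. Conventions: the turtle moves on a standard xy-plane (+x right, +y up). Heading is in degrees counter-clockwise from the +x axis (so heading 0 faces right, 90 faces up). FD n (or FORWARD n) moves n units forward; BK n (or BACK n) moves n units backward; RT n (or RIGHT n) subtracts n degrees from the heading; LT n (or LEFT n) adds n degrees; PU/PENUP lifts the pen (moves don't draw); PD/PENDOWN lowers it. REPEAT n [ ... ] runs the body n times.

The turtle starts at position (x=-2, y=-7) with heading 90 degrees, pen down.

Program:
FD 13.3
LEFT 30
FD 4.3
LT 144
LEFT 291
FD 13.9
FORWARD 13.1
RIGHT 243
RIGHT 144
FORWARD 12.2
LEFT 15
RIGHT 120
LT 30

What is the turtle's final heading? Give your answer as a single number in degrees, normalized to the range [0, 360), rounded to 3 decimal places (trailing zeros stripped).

Answer: 93

Derivation:
Executing turtle program step by step:
Start: pos=(-2,-7), heading=90, pen down
FD 13.3: (-2,-7) -> (-2,6.3) [heading=90, draw]
LT 30: heading 90 -> 120
FD 4.3: (-2,6.3) -> (-4.15,10.024) [heading=120, draw]
LT 144: heading 120 -> 264
LT 291: heading 264 -> 195
FD 13.9: (-4.15,10.024) -> (-17.576,6.426) [heading=195, draw]
FD 13.1: (-17.576,6.426) -> (-30.23,3.036) [heading=195, draw]
RT 243: heading 195 -> 312
RT 144: heading 312 -> 168
FD 12.2: (-30.23,3.036) -> (-42.163,5.572) [heading=168, draw]
LT 15: heading 168 -> 183
RT 120: heading 183 -> 63
LT 30: heading 63 -> 93
Final: pos=(-42.163,5.572), heading=93, 5 segment(s) drawn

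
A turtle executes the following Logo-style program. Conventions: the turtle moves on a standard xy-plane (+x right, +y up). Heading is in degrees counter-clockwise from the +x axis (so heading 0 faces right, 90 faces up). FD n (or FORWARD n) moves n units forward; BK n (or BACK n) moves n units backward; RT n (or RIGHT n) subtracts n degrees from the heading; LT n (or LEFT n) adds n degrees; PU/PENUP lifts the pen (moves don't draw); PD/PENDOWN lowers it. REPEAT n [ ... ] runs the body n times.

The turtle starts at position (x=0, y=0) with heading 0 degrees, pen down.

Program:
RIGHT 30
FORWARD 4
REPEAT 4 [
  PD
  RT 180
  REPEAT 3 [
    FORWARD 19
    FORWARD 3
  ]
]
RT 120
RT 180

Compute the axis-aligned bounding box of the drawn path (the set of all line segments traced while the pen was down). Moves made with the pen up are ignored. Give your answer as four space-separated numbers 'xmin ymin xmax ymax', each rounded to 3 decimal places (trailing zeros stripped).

Answer: -53.694 -2 3.464 31

Derivation:
Executing turtle program step by step:
Start: pos=(0,0), heading=0, pen down
RT 30: heading 0 -> 330
FD 4: (0,0) -> (3.464,-2) [heading=330, draw]
REPEAT 4 [
  -- iteration 1/4 --
  PD: pen down
  RT 180: heading 330 -> 150
  REPEAT 3 [
    -- iteration 1/3 --
    FD 19: (3.464,-2) -> (-12.99,7.5) [heading=150, draw]
    FD 3: (-12.99,7.5) -> (-15.588,9) [heading=150, draw]
    -- iteration 2/3 --
    FD 19: (-15.588,9) -> (-32.043,18.5) [heading=150, draw]
    FD 3: (-32.043,18.5) -> (-34.641,20) [heading=150, draw]
    -- iteration 3/3 --
    FD 19: (-34.641,20) -> (-51.095,29.5) [heading=150, draw]
    FD 3: (-51.095,29.5) -> (-53.694,31) [heading=150, draw]
  ]
  -- iteration 2/4 --
  PD: pen down
  RT 180: heading 150 -> 330
  REPEAT 3 [
    -- iteration 1/3 --
    FD 19: (-53.694,31) -> (-37.239,21.5) [heading=330, draw]
    FD 3: (-37.239,21.5) -> (-34.641,20) [heading=330, draw]
    -- iteration 2/3 --
    FD 19: (-34.641,20) -> (-18.187,10.5) [heading=330, draw]
    FD 3: (-18.187,10.5) -> (-15.588,9) [heading=330, draw]
    -- iteration 3/3 --
    FD 19: (-15.588,9) -> (0.866,-0.5) [heading=330, draw]
    FD 3: (0.866,-0.5) -> (3.464,-2) [heading=330, draw]
  ]
  -- iteration 3/4 --
  PD: pen down
  RT 180: heading 330 -> 150
  REPEAT 3 [
    -- iteration 1/3 --
    FD 19: (3.464,-2) -> (-12.99,7.5) [heading=150, draw]
    FD 3: (-12.99,7.5) -> (-15.588,9) [heading=150, draw]
    -- iteration 2/3 --
    FD 19: (-15.588,9) -> (-32.043,18.5) [heading=150, draw]
    FD 3: (-32.043,18.5) -> (-34.641,20) [heading=150, draw]
    -- iteration 3/3 --
    FD 19: (-34.641,20) -> (-51.095,29.5) [heading=150, draw]
    FD 3: (-51.095,29.5) -> (-53.694,31) [heading=150, draw]
  ]
  -- iteration 4/4 --
  PD: pen down
  RT 180: heading 150 -> 330
  REPEAT 3 [
    -- iteration 1/3 --
    FD 19: (-53.694,31) -> (-37.239,21.5) [heading=330, draw]
    FD 3: (-37.239,21.5) -> (-34.641,20) [heading=330, draw]
    -- iteration 2/3 --
    FD 19: (-34.641,20) -> (-18.187,10.5) [heading=330, draw]
    FD 3: (-18.187,10.5) -> (-15.588,9) [heading=330, draw]
    -- iteration 3/3 --
    FD 19: (-15.588,9) -> (0.866,-0.5) [heading=330, draw]
    FD 3: (0.866,-0.5) -> (3.464,-2) [heading=330, draw]
  ]
]
RT 120: heading 330 -> 210
RT 180: heading 210 -> 30
Final: pos=(3.464,-2), heading=30, 25 segment(s) drawn

Segment endpoints: x in {-53.694, -53.694, -51.095, -51.095, -37.239, -37.239, -34.641, -34.641, -32.043, -32.043, -18.187, -18.187, -15.588, -15.588, -15.588, -15.588, -12.99, -12.99, 0, 0.866, 0.866, 3.464, 3.464, 3.464}, y in {-2, -2, -2, -0.5, 0, 7.5, 7.5, 9, 9, 9, 10.5, 10.5, 18.5, 18.5, 20, 20, 20, 21.5, 21.5, 29.5, 29.5, 31, 31}
xmin=-53.694, ymin=-2, xmax=3.464, ymax=31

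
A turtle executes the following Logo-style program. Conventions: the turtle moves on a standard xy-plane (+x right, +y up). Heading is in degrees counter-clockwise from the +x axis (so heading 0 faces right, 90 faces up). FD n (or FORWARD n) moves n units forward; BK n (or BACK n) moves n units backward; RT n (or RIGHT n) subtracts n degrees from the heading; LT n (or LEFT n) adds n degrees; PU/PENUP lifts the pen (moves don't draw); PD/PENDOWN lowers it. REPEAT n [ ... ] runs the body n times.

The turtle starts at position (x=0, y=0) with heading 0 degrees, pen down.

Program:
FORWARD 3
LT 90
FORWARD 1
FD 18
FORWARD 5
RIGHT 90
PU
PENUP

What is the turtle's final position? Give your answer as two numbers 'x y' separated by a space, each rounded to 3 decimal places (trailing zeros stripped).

Executing turtle program step by step:
Start: pos=(0,0), heading=0, pen down
FD 3: (0,0) -> (3,0) [heading=0, draw]
LT 90: heading 0 -> 90
FD 1: (3,0) -> (3,1) [heading=90, draw]
FD 18: (3,1) -> (3,19) [heading=90, draw]
FD 5: (3,19) -> (3,24) [heading=90, draw]
RT 90: heading 90 -> 0
PU: pen up
PU: pen up
Final: pos=(3,24), heading=0, 4 segment(s) drawn

Answer: 3 24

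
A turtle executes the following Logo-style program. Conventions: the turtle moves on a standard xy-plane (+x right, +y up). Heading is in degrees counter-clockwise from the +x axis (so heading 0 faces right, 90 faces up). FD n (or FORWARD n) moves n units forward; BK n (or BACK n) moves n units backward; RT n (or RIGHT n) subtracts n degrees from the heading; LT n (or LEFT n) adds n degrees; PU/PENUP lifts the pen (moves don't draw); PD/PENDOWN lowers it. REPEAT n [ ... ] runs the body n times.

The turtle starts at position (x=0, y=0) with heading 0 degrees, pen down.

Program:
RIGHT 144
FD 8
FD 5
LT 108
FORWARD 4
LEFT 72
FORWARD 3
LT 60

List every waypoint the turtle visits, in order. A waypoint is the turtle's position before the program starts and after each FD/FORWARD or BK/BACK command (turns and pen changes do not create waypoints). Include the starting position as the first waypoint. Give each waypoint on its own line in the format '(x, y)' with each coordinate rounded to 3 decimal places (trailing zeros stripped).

Executing turtle program step by step:
Start: pos=(0,0), heading=0, pen down
RT 144: heading 0 -> 216
FD 8: (0,0) -> (-6.472,-4.702) [heading=216, draw]
FD 5: (-6.472,-4.702) -> (-10.517,-7.641) [heading=216, draw]
LT 108: heading 216 -> 324
FD 4: (-10.517,-7.641) -> (-7.281,-9.992) [heading=324, draw]
LT 72: heading 324 -> 36
FD 3: (-7.281,-9.992) -> (-4.854,-8.229) [heading=36, draw]
LT 60: heading 36 -> 96
Final: pos=(-4.854,-8.229), heading=96, 4 segment(s) drawn
Waypoints (5 total):
(0, 0)
(-6.472, -4.702)
(-10.517, -7.641)
(-7.281, -9.992)
(-4.854, -8.229)

Answer: (0, 0)
(-6.472, -4.702)
(-10.517, -7.641)
(-7.281, -9.992)
(-4.854, -8.229)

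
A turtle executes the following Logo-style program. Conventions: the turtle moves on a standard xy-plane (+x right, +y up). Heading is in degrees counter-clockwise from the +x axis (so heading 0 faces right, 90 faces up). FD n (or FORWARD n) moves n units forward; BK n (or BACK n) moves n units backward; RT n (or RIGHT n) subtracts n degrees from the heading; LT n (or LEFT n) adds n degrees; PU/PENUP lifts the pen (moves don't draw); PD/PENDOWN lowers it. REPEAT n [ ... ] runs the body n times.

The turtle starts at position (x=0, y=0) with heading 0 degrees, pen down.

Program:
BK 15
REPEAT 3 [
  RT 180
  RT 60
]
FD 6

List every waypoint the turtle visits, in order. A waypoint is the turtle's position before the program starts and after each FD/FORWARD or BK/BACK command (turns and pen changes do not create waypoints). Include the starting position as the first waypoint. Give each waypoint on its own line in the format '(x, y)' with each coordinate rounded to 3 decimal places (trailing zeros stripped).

Executing turtle program step by step:
Start: pos=(0,0), heading=0, pen down
BK 15: (0,0) -> (-15,0) [heading=0, draw]
REPEAT 3 [
  -- iteration 1/3 --
  RT 180: heading 0 -> 180
  RT 60: heading 180 -> 120
  -- iteration 2/3 --
  RT 180: heading 120 -> 300
  RT 60: heading 300 -> 240
  -- iteration 3/3 --
  RT 180: heading 240 -> 60
  RT 60: heading 60 -> 0
]
FD 6: (-15,0) -> (-9,0) [heading=0, draw]
Final: pos=(-9,0), heading=0, 2 segment(s) drawn
Waypoints (3 total):
(0, 0)
(-15, 0)
(-9, 0)

Answer: (0, 0)
(-15, 0)
(-9, 0)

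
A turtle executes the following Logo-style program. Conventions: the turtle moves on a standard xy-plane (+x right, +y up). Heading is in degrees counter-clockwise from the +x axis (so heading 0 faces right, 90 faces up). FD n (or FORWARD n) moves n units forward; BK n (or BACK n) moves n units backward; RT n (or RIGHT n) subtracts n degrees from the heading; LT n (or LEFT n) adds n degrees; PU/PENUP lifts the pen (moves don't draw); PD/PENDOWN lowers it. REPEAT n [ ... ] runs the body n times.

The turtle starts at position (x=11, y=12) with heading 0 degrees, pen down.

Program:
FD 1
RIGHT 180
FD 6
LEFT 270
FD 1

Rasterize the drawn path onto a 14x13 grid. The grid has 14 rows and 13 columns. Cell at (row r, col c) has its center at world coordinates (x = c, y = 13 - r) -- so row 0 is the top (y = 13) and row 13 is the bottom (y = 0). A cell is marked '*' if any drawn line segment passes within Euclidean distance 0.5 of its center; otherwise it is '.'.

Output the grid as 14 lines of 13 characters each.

Segment 0: (11,12) -> (12,12)
Segment 1: (12,12) -> (6,12)
Segment 2: (6,12) -> (6,13)

Answer: ......*......
......*******
.............
.............
.............
.............
.............
.............
.............
.............
.............
.............
.............
.............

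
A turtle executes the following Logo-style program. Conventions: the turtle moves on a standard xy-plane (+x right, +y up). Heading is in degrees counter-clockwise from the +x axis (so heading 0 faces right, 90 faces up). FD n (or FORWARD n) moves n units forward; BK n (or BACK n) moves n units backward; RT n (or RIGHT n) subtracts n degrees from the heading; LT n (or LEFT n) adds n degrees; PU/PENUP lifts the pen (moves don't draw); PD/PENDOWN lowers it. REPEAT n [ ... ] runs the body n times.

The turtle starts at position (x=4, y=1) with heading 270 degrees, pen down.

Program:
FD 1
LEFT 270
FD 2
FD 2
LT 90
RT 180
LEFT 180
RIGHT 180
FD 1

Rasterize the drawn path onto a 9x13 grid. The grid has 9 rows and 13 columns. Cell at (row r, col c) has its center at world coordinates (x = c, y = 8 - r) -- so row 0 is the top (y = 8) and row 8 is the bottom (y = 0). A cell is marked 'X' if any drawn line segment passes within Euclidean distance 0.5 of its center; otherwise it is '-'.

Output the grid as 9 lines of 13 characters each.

Segment 0: (4,1) -> (4,0)
Segment 1: (4,0) -> (2,0)
Segment 2: (2,0) -> (0,0)
Segment 3: (0,0) -> (0,1)

Answer: -------------
-------------
-------------
-------------
-------------
-------------
-------------
X---X--------
XXXXX--------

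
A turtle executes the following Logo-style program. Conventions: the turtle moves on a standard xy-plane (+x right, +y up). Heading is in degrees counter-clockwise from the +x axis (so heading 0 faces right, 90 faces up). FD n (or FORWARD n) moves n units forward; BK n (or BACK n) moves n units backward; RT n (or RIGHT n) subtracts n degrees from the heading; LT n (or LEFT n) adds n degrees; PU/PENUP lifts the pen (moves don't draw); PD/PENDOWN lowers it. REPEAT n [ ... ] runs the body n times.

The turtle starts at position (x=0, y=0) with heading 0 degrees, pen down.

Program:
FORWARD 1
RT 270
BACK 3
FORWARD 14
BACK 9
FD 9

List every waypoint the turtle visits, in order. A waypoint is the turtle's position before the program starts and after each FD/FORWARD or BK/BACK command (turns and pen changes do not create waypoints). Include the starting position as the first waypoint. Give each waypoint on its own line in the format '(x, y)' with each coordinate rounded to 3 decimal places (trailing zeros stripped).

Executing turtle program step by step:
Start: pos=(0,0), heading=0, pen down
FD 1: (0,0) -> (1,0) [heading=0, draw]
RT 270: heading 0 -> 90
BK 3: (1,0) -> (1,-3) [heading=90, draw]
FD 14: (1,-3) -> (1,11) [heading=90, draw]
BK 9: (1,11) -> (1,2) [heading=90, draw]
FD 9: (1,2) -> (1,11) [heading=90, draw]
Final: pos=(1,11), heading=90, 5 segment(s) drawn
Waypoints (6 total):
(0, 0)
(1, 0)
(1, -3)
(1, 11)
(1, 2)
(1, 11)

Answer: (0, 0)
(1, 0)
(1, -3)
(1, 11)
(1, 2)
(1, 11)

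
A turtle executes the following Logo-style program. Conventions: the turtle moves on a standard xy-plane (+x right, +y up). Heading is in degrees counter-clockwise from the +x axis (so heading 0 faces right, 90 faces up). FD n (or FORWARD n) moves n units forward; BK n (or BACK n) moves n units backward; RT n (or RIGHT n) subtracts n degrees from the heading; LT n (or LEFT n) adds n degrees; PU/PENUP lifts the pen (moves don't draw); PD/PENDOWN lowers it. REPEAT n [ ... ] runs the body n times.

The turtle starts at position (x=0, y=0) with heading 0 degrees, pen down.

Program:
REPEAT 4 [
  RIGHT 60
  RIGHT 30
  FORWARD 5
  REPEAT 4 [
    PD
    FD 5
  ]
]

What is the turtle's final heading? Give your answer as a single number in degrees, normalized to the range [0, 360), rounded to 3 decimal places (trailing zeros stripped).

Executing turtle program step by step:
Start: pos=(0,0), heading=0, pen down
REPEAT 4 [
  -- iteration 1/4 --
  RT 60: heading 0 -> 300
  RT 30: heading 300 -> 270
  FD 5: (0,0) -> (0,-5) [heading=270, draw]
  REPEAT 4 [
    -- iteration 1/4 --
    PD: pen down
    FD 5: (0,-5) -> (0,-10) [heading=270, draw]
    -- iteration 2/4 --
    PD: pen down
    FD 5: (0,-10) -> (0,-15) [heading=270, draw]
    -- iteration 3/4 --
    PD: pen down
    FD 5: (0,-15) -> (0,-20) [heading=270, draw]
    -- iteration 4/4 --
    PD: pen down
    FD 5: (0,-20) -> (0,-25) [heading=270, draw]
  ]
  -- iteration 2/4 --
  RT 60: heading 270 -> 210
  RT 30: heading 210 -> 180
  FD 5: (0,-25) -> (-5,-25) [heading=180, draw]
  REPEAT 4 [
    -- iteration 1/4 --
    PD: pen down
    FD 5: (-5,-25) -> (-10,-25) [heading=180, draw]
    -- iteration 2/4 --
    PD: pen down
    FD 5: (-10,-25) -> (-15,-25) [heading=180, draw]
    -- iteration 3/4 --
    PD: pen down
    FD 5: (-15,-25) -> (-20,-25) [heading=180, draw]
    -- iteration 4/4 --
    PD: pen down
    FD 5: (-20,-25) -> (-25,-25) [heading=180, draw]
  ]
  -- iteration 3/4 --
  RT 60: heading 180 -> 120
  RT 30: heading 120 -> 90
  FD 5: (-25,-25) -> (-25,-20) [heading=90, draw]
  REPEAT 4 [
    -- iteration 1/4 --
    PD: pen down
    FD 5: (-25,-20) -> (-25,-15) [heading=90, draw]
    -- iteration 2/4 --
    PD: pen down
    FD 5: (-25,-15) -> (-25,-10) [heading=90, draw]
    -- iteration 3/4 --
    PD: pen down
    FD 5: (-25,-10) -> (-25,-5) [heading=90, draw]
    -- iteration 4/4 --
    PD: pen down
    FD 5: (-25,-5) -> (-25,0) [heading=90, draw]
  ]
  -- iteration 4/4 --
  RT 60: heading 90 -> 30
  RT 30: heading 30 -> 0
  FD 5: (-25,0) -> (-20,0) [heading=0, draw]
  REPEAT 4 [
    -- iteration 1/4 --
    PD: pen down
    FD 5: (-20,0) -> (-15,0) [heading=0, draw]
    -- iteration 2/4 --
    PD: pen down
    FD 5: (-15,0) -> (-10,0) [heading=0, draw]
    -- iteration 3/4 --
    PD: pen down
    FD 5: (-10,0) -> (-5,0) [heading=0, draw]
    -- iteration 4/4 --
    PD: pen down
    FD 5: (-5,0) -> (0,0) [heading=0, draw]
  ]
]
Final: pos=(0,0), heading=0, 20 segment(s) drawn

Answer: 0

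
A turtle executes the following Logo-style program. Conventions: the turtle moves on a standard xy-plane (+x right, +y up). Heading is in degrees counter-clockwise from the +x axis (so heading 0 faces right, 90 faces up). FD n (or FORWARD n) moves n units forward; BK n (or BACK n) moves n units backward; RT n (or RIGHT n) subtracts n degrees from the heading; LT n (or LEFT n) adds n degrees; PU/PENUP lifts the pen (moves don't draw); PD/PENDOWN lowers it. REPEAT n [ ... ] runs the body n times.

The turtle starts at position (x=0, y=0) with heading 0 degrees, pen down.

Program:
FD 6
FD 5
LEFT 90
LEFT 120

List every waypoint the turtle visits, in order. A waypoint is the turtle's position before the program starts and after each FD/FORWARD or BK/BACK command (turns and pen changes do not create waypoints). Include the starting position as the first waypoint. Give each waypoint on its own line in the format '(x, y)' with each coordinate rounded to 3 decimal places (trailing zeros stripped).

Executing turtle program step by step:
Start: pos=(0,0), heading=0, pen down
FD 6: (0,0) -> (6,0) [heading=0, draw]
FD 5: (6,0) -> (11,0) [heading=0, draw]
LT 90: heading 0 -> 90
LT 120: heading 90 -> 210
Final: pos=(11,0), heading=210, 2 segment(s) drawn
Waypoints (3 total):
(0, 0)
(6, 0)
(11, 0)

Answer: (0, 0)
(6, 0)
(11, 0)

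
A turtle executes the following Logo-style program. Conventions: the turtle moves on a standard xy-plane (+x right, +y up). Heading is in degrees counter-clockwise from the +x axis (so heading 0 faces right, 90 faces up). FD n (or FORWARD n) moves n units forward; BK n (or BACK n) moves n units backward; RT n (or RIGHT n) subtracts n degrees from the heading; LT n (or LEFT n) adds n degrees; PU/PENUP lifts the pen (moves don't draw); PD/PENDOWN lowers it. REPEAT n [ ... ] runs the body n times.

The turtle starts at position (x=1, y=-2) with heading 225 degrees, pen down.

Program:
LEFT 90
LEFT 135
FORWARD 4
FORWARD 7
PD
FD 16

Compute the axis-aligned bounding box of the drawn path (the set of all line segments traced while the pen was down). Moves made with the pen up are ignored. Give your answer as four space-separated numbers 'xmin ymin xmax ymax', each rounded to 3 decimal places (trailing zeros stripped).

Executing turtle program step by step:
Start: pos=(1,-2), heading=225, pen down
LT 90: heading 225 -> 315
LT 135: heading 315 -> 90
FD 4: (1,-2) -> (1,2) [heading=90, draw]
FD 7: (1,2) -> (1,9) [heading=90, draw]
PD: pen down
FD 16: (1,9) -> (1,25) [heading=90, draw]
Final: pos=(1,25), heading=90, 3 segment(s) drawn

Segment endpoints: x in {1, 1, 1, 1}, y in {-2, 2, 9, 25}
xmin=1, ymin=-2, xmax=1, ymax=25

Answer: 1 -2 1 25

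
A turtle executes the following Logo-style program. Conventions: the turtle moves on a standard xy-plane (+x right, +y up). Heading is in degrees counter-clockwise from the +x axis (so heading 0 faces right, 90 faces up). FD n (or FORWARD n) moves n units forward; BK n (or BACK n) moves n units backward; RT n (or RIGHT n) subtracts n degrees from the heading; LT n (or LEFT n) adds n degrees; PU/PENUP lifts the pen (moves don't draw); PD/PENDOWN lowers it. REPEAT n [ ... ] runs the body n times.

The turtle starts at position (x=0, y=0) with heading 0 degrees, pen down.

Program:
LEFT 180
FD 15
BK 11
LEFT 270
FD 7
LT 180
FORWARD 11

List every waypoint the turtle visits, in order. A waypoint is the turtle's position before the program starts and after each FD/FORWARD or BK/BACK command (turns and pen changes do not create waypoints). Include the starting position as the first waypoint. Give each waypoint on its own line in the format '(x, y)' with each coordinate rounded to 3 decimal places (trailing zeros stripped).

Executing turtle program step by step:
Start: pos=(0,0), heading=0, pen down
LT 180: heading 0 -> 180
FD 15: (0,0) -> (-15,0) [heading=180, draw]
BK 11: (-15,0) -> (-4,0) [heading=180, draw]
LT 270: heading 180 -> 90
FD 7: (-4,0) -> (-4,7) [heading=90, draw]
LT 180: heading 90 -> 270
FD 11: (-4,7) -> (-4,-4) [heading=270, draw]
Final: pos=(-4,-4), heading=270, 4 segment(s) drawn
Waypoints (5 total):
(0, 0)
(-15, 0)
(-4, 0)
(-4, 7)
(-4, -4)

Answer: (0, 0)
(-15, 0)
(-4, 0)
(-4, 7)
(-4, -4)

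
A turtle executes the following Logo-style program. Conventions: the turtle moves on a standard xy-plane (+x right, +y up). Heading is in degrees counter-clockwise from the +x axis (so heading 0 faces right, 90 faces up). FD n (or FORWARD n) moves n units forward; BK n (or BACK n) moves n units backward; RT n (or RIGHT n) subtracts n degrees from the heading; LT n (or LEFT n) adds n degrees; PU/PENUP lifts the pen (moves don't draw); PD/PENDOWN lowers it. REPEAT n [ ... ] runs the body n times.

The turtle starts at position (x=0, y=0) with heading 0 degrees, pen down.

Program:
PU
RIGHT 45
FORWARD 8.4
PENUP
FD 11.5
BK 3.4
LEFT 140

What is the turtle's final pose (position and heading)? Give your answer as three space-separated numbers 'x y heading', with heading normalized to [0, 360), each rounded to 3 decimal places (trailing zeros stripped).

Answer: 11.667 -11.667 95

Derivation:
Executing turtle program step by step:
Start: pos=(0,0), heading=0, pen down
PU: pen up
RT 45: heading 0 -> 315
FD 8.4: (0,0) -> (5.94,-5.94) [heading=315, move]
PU: pen up
FD 11.5: (5.94,-5.94) -> (14.071,-14.071) [heading=315, move]
BK 3.4: (14.071,-14.071) -> (11.667,-11.667) [heading=315, move]
LT 140: heading 315 -> 95
Final: pos=(11.667,-11.667), heading=95, 0 segment(s) drawn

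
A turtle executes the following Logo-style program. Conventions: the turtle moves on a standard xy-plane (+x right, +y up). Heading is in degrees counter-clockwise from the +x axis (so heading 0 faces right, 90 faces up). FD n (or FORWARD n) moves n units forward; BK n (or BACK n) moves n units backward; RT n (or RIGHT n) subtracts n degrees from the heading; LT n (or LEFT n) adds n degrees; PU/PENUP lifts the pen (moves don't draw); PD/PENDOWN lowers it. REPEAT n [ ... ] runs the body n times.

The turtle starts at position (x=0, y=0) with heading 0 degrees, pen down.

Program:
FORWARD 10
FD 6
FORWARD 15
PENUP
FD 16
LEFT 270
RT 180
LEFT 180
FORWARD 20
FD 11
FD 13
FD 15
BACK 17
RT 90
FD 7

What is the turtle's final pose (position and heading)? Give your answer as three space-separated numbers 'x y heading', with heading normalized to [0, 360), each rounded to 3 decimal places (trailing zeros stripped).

Executing turtle program step by step:
Start: pos=(0,0), heading=0, pen down
FD 10: (0,0) -> (10,0) [heading=0, draw]
FD 6: (10,0) -> (16,0) [heading=0, draw]
FD 15: (16,0) -> (31,0) [heading=0, draw]
PU: pen up
FD 16: (31,0) -> (47,0) [heading=0, move]
LT 270: heading 0 -> 270
RT 180: heading 270 -> 90
LT 180: heading 90 -> 270
FD 20: (47,0) -> (47,-20) [heading=270, move]
FD 11: (47,-20) -> (47,-31) [heading=270, move]
FD 13: (47,-31) -> (47,-44) [heading=270, move]
FD 15: (47,-44) -> (47,-59) [heading=270, move]
BK 17: (47,-59) -> (47,-42) [heading=270, move]
RT 90: heading 270 -> 180
FD 7: (47,-42) -> (40,-42) [heading=180, move]
Final: pos=(40,-42), heading=180, 3 segment(s) drawn

Answer: 40 -42 180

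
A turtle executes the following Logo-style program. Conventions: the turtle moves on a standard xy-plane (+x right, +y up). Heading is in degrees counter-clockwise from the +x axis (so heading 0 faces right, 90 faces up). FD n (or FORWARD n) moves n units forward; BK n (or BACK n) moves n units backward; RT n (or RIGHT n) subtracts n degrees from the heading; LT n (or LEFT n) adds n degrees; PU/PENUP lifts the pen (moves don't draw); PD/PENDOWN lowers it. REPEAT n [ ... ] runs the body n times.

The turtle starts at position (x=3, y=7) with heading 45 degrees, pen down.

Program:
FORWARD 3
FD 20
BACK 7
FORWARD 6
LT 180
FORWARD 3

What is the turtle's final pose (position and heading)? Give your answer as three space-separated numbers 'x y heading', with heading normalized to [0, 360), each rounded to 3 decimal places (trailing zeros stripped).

Answer: 16.435 20.435 225

Derivation:
Executing turtle program step by step:
Start: pos=(3,7), heading=45, pen down
FD 3: (3,7) -> (5.121,9.121) [heading=45, draw]
FD 20: (5.121,9.121) -> (19.263,23.263) [heading=45, draw]
BK 7: (19.263,23.263) -> (14.314,18.314) [heading=45, draw]
FD 6: (14.314,18.314) -> (18.556,22.556) [heading=45, draw]
LT 180: heading 45 -> 225
FD 3: (18.556,22.556) -> (16.435,20.435) [heading=225, draw]
Final: pos=(16.435,20.435), heading=225, 5 segment(s) drawn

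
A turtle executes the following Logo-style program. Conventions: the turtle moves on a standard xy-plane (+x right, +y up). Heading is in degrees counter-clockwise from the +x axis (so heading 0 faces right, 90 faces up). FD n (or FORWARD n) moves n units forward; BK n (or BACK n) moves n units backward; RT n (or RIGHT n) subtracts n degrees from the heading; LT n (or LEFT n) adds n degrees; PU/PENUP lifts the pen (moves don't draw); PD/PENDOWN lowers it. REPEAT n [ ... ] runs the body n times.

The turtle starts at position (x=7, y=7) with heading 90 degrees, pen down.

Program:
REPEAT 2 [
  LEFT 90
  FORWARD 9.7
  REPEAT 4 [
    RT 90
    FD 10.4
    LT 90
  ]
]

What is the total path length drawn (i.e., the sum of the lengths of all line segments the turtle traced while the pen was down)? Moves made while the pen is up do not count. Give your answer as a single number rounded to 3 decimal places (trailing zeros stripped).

Answer: 102.6

Derivation:
Executing turtle program step by step:
Start: pos=(7,7), heading=90, pen down
REPEAT 2 [
  -- iteration 1/2 --
  LT 90: heading 90 -> 180
  FD 9.7: (7,7) -> (-2.7,7) [heading=180, draw]
  REPEAT 4 [
    -- iteration 1/4 --
    RT 90: heading 180 -> 90
    FD 10.4: (-2.7,7) -> (-2.7,17.4) [heading=90, draw]
    LT 90: heading 90 -> 180
    -- iteration 2/4 --
    RT 90: heading 180 -> 90
    FD 10.4: (-2.7,17.4) -> (-2.7,27.8) [heading=90, draw]
    LT 90: heading 90 -> 180
    -- iteration 3/4 --
    RT 90: heading 180 -> 90
    FD 10.4: (-2.7,27.8) -> (-2.7,38.2) [heading=90, draw]
    LT 90: heading 90 -> 180
    -- iteration 4/4 --
    RT 90: heading 180 -> 90
    FD 10.4: (-2.7,38.2) -> (-2.7,48.6) [heading=90, draw]
    LT 90: heading 90 -> 180
  ]
  -- iteration 2/2 --
  LT 90: heading 180 -> 270
  FD 9.7: (-2.7,48.6) -> (-2.7,38.9) [heading=270, draw]
  REPEAT 4 [
    -- iteration 1/4 --
    RT 90: heading 270 -> 180
    FD 10.4: (-2.7,38.9) -> (-13.1,38.9) [heading=180, draw]
    LT 90: heading 180 -> 270
    -- iteration 2/4 --
    RT 90: heading 270 -> 180
    FD 10.4: (-13.1,38.9) -> (-23.5,38.9) [heading=180, draw]
    LT 90: heading 180 -> 270
    -- iteration 3/4 --
    RT 90: heading 270 -> 180
    FD 10.4: (-23.5,38.9) -> (-33.9,38.9) [heading=180, draw]
    LT 90: heading 180 -> 270
    -- iteration 4/4 --
    RT 90: heading 270 -> 180
    FD 10.4: (-33.9,38.9) -> (-44.3,38.9) [heading=180, draw]
    LT 90: heading 180 -> 270
  ]
]
Final: pos=(-44.3,38.9), heading=270, 10 segment(s) drawn

Segment lengths:
  seg 1: (7,7) -> (-2.7,7), length = 9.7
  seg 2: (-2.7,7) -> (-2.7,17.4), length = 10.4
  seg 3: (-2.7,17.4) -> (-2.7,27.8), length = 10.4
  seg 4: (-2.7,27.8) -> (-2.7,38.2), length = 10.4
  seg 5: (-2.7,38.2) -> (-2.7,48.6), length = 10.4
  seg 6: (-2.7,48.6) -> (-2.7,38.9), length = 9.7
  seg 7: (-2.7,38.9) -> (-13.1,38.9), length = 10.4
  seg 8: (-13.1,38.9) -> (-23.5,38.9), length = 10.4
  seg 9: (-23.5,38.9) -> (-33.9,38.9), length = 10.4
  seg 10: (-33.9,38.9) -> (-44.3,38.9), length = 10.4
Total = 102.6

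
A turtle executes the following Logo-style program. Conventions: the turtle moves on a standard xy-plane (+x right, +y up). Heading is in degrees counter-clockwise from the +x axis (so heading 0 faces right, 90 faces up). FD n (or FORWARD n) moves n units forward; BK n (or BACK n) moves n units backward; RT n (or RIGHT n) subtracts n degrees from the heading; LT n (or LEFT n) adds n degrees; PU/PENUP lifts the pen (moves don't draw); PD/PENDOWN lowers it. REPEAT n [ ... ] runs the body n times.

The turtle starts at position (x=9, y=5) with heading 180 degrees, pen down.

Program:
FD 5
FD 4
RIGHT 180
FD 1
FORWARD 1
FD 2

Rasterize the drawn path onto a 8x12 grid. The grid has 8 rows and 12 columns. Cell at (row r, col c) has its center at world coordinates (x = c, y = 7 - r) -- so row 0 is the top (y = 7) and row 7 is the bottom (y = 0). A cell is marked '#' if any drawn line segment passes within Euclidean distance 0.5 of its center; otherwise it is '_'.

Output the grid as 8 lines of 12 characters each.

Segment 0: (9,5) -> (4,5)
Segment 1: (4,5) -> (0,5)
Segment 2: (0,5) -> (1,5)
Segment 3: (1,5) -> (2,5)
Segment 4: (2,5) -> (4,5)

Answer: ____________
____________
##########__
____________
____________
____________
____________
____________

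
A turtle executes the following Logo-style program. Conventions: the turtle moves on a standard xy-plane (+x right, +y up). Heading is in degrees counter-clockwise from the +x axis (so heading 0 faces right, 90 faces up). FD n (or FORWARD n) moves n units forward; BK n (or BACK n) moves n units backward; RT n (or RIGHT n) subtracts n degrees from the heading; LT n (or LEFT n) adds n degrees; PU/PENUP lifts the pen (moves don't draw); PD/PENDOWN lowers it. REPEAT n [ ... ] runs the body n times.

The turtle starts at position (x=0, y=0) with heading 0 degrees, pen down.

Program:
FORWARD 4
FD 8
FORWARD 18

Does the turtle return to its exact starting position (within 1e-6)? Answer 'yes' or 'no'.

Answer: no

Derivation:
Executing turtle program step by step:
Start: pos=(0,0), heading=0, pen down
FD 4: (0,0) -> (4,0) [heading=0, draw]
FD 8: (4,0) -> (12,0) [heading=0, draw]
FD 18: (12,0) -> (30,0) [heading=0, draw]
Final: pos=(30,0), heading=0, 3 segment(s) drawn

Start position: (0, 0)
Final position: (30, 0)
Distance = 30; >= 1e-6 -> NOT closed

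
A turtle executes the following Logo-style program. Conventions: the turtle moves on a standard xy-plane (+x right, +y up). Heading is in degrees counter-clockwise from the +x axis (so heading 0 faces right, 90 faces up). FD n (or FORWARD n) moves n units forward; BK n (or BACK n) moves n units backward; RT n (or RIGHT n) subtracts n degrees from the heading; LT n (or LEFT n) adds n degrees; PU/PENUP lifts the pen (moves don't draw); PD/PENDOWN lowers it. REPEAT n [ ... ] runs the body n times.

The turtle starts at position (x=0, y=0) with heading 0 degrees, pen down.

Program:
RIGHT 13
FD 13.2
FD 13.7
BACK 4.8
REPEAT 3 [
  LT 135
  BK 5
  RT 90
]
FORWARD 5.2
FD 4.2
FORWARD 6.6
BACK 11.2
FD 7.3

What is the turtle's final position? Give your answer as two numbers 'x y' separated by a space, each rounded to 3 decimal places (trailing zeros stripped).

Executing turtle program step by step:
Start: pos=(0,0), heading=0, pen down
RT 13: heading 0 -> 347
FD 13.2: (0,0) -> (12.862,-2.969) [heading=347, draw]
FD 13.7: (12.862,-2.969) -> (26.211,-6.051) [heading=347, draw]
BK 4.8: (26.211,-6.051) -> (21.534,-4.971) [heading=347, draw]
REPEAT 3 [
  -- iteration 1/3 --
  LT 135: heading 347 -> 122
  BK 5: (21.534,-4.971) -> (24.183,-9.212) [heading=122, draw]
  RT 90: heading 122 -> 32
  -- iteration 2/3 --
  LT 135: heading 32 -> 167
  BK 5: (24.183,-9.212) -> (29.055,-10.336) [heading=167, draw]
  RT 90: heading 167 -> 77
  -- iteration 3/3 --
  LT 135: heading 77 -> 212
  BK 5: (29.055,-10.336) -> (33.295,-7.687) [heading=212, draw]
  RT 90: heading 212 -> 122
]
FD 5.2: (33.295,-7.687) -> (30.54,-3.277) [heading=122, draw]
FD 4.2: (30.54,-3.277) -> (28.314,0.285) [heading=122, draw]
FD 6.6: (28.314,0.285) -> (24.817,5.882) [heading=122, draw]
BK 11.2: (24.817,5.882) -> (30.752,-3.616) [heading=122, draw]
FD 7.3: (30.752,-3.616) -> (26.883,2.575) [heading=122, draw]
Final: pos=(26.883,2.575), heading=122, 11 segment(s) drawn

Answer: 26.883 2.575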